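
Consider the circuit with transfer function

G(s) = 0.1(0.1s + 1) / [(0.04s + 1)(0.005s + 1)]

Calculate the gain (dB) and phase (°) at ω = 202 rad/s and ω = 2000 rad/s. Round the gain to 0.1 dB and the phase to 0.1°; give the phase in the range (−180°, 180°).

ω = 202: -15.2 dB, -41.1°; ω = 2000: -32.1 dB, -83.9°

At ω = 202 rad/s:
zero (1 + j202·0.1) = 1 + j20.2 → |·| ≈ 20.225, ∠ ≈ 87.17°
pole (1 + j202·0.04) = 1 + j8.08 → |·| ≈ 8.1416, ∠ ≈ 82.94°
pole (1 + j202·0.005) = 1 + j1.01 → |·| ≈ 1.4213, ∠ ≈ 45.29°
|G| = 0.1 · 20.225 / (8.1416 · 1.4213) ≈ 0.17478
Gain = 20 log₁₀(0.17478) ≈ -15.15 dB
∠G = (87.17°) − (82.94° + 45.29°) = -41.06°

At ω = 2000 rad/s:
zero (1 + j2000·0.1) = 1 + j200 → |·| ≈ 200, ∠ ≈ 89.71°
pole (1 + j2000·0.04) = 1 + j80 → |·| ≈ 80.006, ∠ ≈ 89.28°
pole (1 + j2000·0.005) = 1 + j10 → |·| ≈ 10.05, ∠ ≈ 84.29°
|G| = 0.1 · 200 / (80.006 · 10.05) ≈ 0.024874
Gain = 20 log₁₀(0.024874) ≈ -32.09 dB
∠G = (89.71°) − (89.28° + 84.29°) = -83.86°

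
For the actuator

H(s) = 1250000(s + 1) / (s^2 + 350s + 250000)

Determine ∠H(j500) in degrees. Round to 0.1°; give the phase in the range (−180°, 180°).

-0.1°

At s = jω = j500:
zero (s+1): 1 + j500 → |·| = √(1²+500²) = √250001 ≈ 500, ∠ = arctan(500/1) ≈ 89.89°
quadratic: (j500)² + 350·j500 + 250000 = 0 + j175000 → |·| ≈ 1.75e+05, ∠ ≈ 90.00°
∠H = 89.89° − 90.00° = -0.11°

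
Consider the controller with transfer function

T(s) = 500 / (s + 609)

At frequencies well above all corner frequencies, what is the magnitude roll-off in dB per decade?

-20 dB/decade

Each pole contributes −20 dB/decade at high frequency; each zero contributes +20 dB/decade.
Net: 0 zero(s) − 1 pole(s) → -20 dB/decade.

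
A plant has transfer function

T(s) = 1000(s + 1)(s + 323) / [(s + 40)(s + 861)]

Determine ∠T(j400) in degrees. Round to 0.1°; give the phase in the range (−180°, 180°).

At s = jω = j400:
zero (s+1): 1 + j400 → |·| = √(1²+400²) = √160001 ≈ 400, ∠ = arctan(400/1) ≈ 89.86°
zero (s+323): 323 + j400 → |·| = √(323²+400²) = √264329 ≈ 514.13, ∠ = arctan(400/323) ≈ 51.08°
pole (s+40): 40 + j400 → |·| = √(40²+400²) = √161600 ≈ 402, ∠ = arctan(400/40) ≈ 84.29°
pole (s+861): 861 + j400 → |·| = √(861²+400²) = √901321 ≈ 949.38, ∠ = arctan(400/861) ≈ 24.92°
∠T = 140.94° − 109.21° = 31.73°

31.7°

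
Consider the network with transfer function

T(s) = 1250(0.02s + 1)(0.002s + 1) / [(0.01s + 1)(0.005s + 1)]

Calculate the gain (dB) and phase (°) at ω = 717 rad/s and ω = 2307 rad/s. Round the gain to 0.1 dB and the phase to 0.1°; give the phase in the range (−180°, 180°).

ω = 717: 61.3 dB, -15.4°; ω = 2307: 60.2 dB, -6.0°

At ω = 717 rad/s:
zero (1 + j717·0.02) = 1 + j14.34 → |·| ≈ 14.375, ∠ ≈ 86.01°
zero (1 + j717·0.002) = 1 + j1.434 → |·| ≈ 1.7482, ∠ ≈ 55.11°
pole (1 + j717·0.01) = 1 + j7.17 → |·| ≈ 7.2394, ∠ ≈ 82.06°
pole (1 + j717·0.005) = 1 + j3.585 → |·| ≈ 3.7219, ∠ ≈ 74.41°
|T| = 1250 · 14.375 · 1.7482 / (7.2394 · 3.7219) ≈ 1165.8
Gain = 20 log₁₀(1165.8) ≈ 61.33 dB
∠T = (86.01° + 55.11°) − (82.06° + 74.41°) = -15.35°

At ω = 2307 rad/s:
zero (1 + j2307·0.02) = 1 + j46.14 → |·| ≈ 46.151, ∠ ≈ 88.76°
zero (1 + j2307·0.002) = 1 + j4.614 → |·| ≈ 4.7211, ∠ ≈ 77.77°
pole (1 + j2307·0.01) = 1 + j23.07 → |·| ≈ 23.092, ∠ ≈ 87.52°
pole (1 + j2307·0.005) = 1 + j11.535 → |·| ≈ 11.578, ∠ ≈ 85.05°
|T| = 1250 · 46.151 · 4.7211 / (23.092 · 11.578) ≈ 1018.7
Gain = 20 log₁₀(1018.7) ≈ 60.16 dB
∠T = (88.76° + 77.77°) − (87.52° + 85.05°) = -6.04°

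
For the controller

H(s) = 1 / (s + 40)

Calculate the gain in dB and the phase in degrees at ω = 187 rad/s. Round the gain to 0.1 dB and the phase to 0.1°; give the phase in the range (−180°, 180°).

At s = jω = j187:
pole (s+40): 40 + j187 → |·| = √(40²+187²) = √36569 ≈ 191.23, ∠ = arctan(187/40) ≈ 77.93°
|H| = 1 / 191.23 ≈ 0.0052293
Gain = 20 log₁₀(0.0052293) ≈ -45.63 dB
∠H = 0.00° − 77.93° = -77.93°

-45.6 dB, -77.9°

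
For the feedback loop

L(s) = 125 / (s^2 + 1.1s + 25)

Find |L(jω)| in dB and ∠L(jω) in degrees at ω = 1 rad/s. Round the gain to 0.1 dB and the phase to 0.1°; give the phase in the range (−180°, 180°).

At s = jω = j1:
quadratic: (j1)² + 1.1·j1 + 25 = 24 + j1.1 → |·| ≈ 24.025, ∠ ≈ 2.62°
|L| = 125 / 24.025 ≈ 5.2029
Gain = 20 log₁₀(5.2029) ≈ 14.32 dB
∠L = 0.00° − 2.62° = -2.62°

14.3 dB, -2.6°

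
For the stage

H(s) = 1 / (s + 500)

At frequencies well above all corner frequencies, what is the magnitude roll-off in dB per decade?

Each pole contributes −20 dB/decade at high frequency; each zero contributes +20 dB/decade.
Net: 0 zero(s) − 1 pole(s) → -20 dB/decade.

-20 dB/decade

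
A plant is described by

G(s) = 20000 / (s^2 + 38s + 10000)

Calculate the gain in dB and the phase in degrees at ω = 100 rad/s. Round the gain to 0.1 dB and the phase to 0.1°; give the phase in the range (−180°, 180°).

At s = jω = j100:
quadratic: (j100)² + 38·j100 + 10000 = 0 + j3800 → |·| ≈ 3800, ∠ ≈ 90.00°
|G| = 20000 / 3800 ≈ 5.2632
Gain = 20 log₁₀(5.2632) ≈ 14.42 dB
∠G = 0.00° − 90.00° = -90.00°

14.4 dB, -90.0°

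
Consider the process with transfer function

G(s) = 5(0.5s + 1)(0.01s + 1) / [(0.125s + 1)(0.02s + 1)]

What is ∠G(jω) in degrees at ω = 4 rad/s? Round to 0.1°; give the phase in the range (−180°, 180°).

34.6°

At ω = 4 rad/s:
zero (1 + j4·0.5) = 1 + j2 → |·| ≈ 2.2361, ∠ ≈ 63.43°
zero (1 + j4·0.01) = 1 + j0.04 → |·| ≈ 1.0008, ∠ ≈ 2.29°
pole (1 + j4·0.125) = 1 + j0.5 → |·| ≈ 1.118, ∠ ≈ 26.57°
pole (1 + j4·0.02) = 1 + j0.08 → |·| ≈ 1.0032, ∠ ≈ 4.57°
∠G = (63.43° + 2.29°) − (26.57° + 4.57°) = 34.58°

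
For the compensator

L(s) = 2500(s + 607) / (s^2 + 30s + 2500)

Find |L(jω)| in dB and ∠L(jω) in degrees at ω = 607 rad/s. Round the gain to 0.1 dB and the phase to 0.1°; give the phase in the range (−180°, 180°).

15.4 dB, -132.2°

At s = jω = j607:
zero (s+607): 607 + j607 → |·| = √(607²+607²) = √736898 ≈ 858.43, ∠ = arctan(607/607) ≈ 45.00°
quadratic: (j607)² + 30·j607 + 2500 = -365949 + j18210 → |·| ≈ 3.664e+05, ∠ ≈ 177.15°
|L| = 2500 · 858.43 / 3.664e+05 ≈ 5.8572
Gain = 20 log₁₀(5.8572) ≈ 15.35 dB
∠L = 45.00° − 177.15° = -132.15°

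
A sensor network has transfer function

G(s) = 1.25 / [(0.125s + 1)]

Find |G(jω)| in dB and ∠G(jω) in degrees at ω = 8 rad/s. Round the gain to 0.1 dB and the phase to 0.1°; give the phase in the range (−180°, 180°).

At ω = 8 rad/s:
pole (1 + j8·0.125) = 1 + j1 → |·| ≈ 1.4142, ∠ ≈ 45.00°
|G| = 1.25 · 1 / (1.4142) ≈ 0.88389
Gain = 20 log₁₀(0.88389) ≈ -1.07 dB
∠G = (0°) − (45.00°) = -45.00°

-1.1 dB, -45.0°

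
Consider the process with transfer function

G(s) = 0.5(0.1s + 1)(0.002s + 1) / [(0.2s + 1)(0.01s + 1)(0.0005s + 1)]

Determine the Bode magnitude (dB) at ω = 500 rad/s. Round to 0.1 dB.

At ω = 500 rad/s:
zero (1 + j500·0.1) = 1 + j50 → |·| ≈ 50.01, ∠ ≈ 88.85°
zero (1 + j500·0.002) = 1 + j1 → |·| ≈ 1.4142, ∠ ≈ 45.00°
pole (1 + j500·0.2) = 1 + j100 → |·| ≈ 100, ∠ ≈ 89.43°
pole (1 + j500·0.01) = 1 + j5 → |·| ≈ 5.099, ∠ ≈ 78.69°
pole (1 + j500·0.0005) = 1 + j0.25 → |·| ≈ 1.0308, ∠ ≈ 14.04°
|G| = 0.5 · 50.01 · 1.4142 / (100 · 5.099 · 1.0308) ≈ 0.067279
Gain = 20 log₁₀(0.067279) ≈ -23.44 dB

-23.4 dB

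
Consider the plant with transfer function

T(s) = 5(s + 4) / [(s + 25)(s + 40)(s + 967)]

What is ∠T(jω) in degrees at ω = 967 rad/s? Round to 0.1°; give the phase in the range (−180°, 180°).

At s = jω = j967:
zero (s+4): 4 + j967 → |·| = √(4²+967²) = √935105 ≈ 967.01, ∠ = arctan(967/4) ≈ 89.76°
pole (s+25): 25 + j967 → |·| = √(25²+967²) = √935714 ≈ 967.32, ∠ = arctan(967/25) ≈ 88.52°
pole (s+40): 40 + j967 → |·| = √(40²+967²) = √936689 ≈ 967.83, ∠ = arctan(967/40) ≈ 87.63°
pole (s+967): 967 + j967 → |·| = √(967²+967²) = √1870178 ≈ 1367.5, ∠ = arctan(967/967) ≈ 45.00°
∠T = 89.76° − 221.15° = -131.39°

-131.4°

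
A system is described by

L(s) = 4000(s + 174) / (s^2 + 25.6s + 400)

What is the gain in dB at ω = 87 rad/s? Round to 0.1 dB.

At s = jω = j87:
zero (s+174): 174 + j87 → |·| = √(174²+87²) = √37845 ≈ 194.54, ∠ = arctan(87/174) ≈ 26.57°
quadratic: (j87)² + 25.6·j87 + 400 = -7169 + j2227.2 → |·| ≈ 7507, ∠ ≈ 162.74°
|L| = 4000 · 194.54 / 7507 ≈ 103.66
Gain = 20 log₁₀(103.66) ≈ 40.31 dB

40.3 dB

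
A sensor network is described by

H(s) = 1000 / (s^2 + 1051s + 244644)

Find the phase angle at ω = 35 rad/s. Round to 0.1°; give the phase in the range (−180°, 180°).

-8.6°

Substitute s = j35:
Numerator: 1000 = 1000 + j0
Denominator: (j35)^2 + 1051(j35) + 244644 = 243419 + j36785
|N| = √(1000² + 0²) ≈ 1000, ∠N ≈ 0.00°
|D| = √(243419² + 36785²) ≈ 2.4618e+05, ∠D ≈ 8.59°
∠H = 0.00° − 8.59° = -8.59°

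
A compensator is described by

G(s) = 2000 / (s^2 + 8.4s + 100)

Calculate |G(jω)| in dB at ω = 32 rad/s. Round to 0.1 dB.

At s = jω = j32:
quadratic: (j32)² + 8.4·j32 + 100 = -924 + j268.8 → |·| ≈ 962.3, ∠ ≈ 163.78°
|G| = 2000 / 962.3 ≈ 2.0784
Gain = 20 log₁₀(2.0784) ≈ 6.35 dB

6.4 dB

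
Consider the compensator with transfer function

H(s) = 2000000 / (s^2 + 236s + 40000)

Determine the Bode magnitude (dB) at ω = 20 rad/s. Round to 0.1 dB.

At s = jω = j20:
quadratic: (j20)² + 236·j20 + 40000 = 39600 + j4720 → |·| ≈ 39880, ∠ ≈ 6.80°
|H| = 2000000 / 39880 ≈ 50.15
Gain = 20 log₁₀(50.15) ≈ 34.01 dB

34.0 dB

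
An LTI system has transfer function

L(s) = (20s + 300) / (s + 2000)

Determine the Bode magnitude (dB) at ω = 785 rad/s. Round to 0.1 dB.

Substitute s = j785:
Numerator: 20(j785) + 300 = 300 + j15700
Denominator: (j785) + 2000 = 2000 + j785
|N| = √(300² + 15700²) ≈ 15703, ∠N ≈ 88.91°
|D| = √(2000² + 785²) ≈ 2148.5, ∠D ≈ 21.43°
|L| = 15703 / 2148.5 ≈ 7.3088
Gain = 20 log₁₀(7.3088) ≈ 17.28 dB

17.3 dB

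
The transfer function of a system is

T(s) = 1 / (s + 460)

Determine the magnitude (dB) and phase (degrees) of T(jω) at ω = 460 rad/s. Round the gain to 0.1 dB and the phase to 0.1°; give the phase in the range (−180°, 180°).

-56.3 dB, -45.0°

Substitute s = j460:
Numerator: 1 = 1 + j0
Denominator: (j460) + 460 = 460 + j460
|N| = √(1² + 0²) ≈ 1, ∠N ≈ 0.00°
|D| = √(460² + 460²) ≈ 650.54, ∠D ≈ 45.00°
|T| = 1 / 650.54 ≈ 0.0015372
Gain = 20 log₁₀(0.0015372) ≈ -56.27 dB
∠T = 0.00° − 45.00° = -45.00°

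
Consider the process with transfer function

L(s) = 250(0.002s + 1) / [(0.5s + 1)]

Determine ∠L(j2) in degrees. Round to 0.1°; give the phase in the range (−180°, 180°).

At ω = 2 rad/s:
zero (1 + j2·0.002) = 1 + j0.004 → |·| ≈ 1, ∠ ≈ 0.23°
pole (1 + j2·0.5) = 1 + j1 → |·| ≈ 1.4142, ∠ ≈ 45.00°
∠L = (0.23°) − (45.00°) = -44.77°

-44.8°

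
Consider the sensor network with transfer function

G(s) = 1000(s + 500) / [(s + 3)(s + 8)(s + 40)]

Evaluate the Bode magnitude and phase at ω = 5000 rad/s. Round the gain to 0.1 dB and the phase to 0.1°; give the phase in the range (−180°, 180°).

At s = jω = j5000:
zero (s+500): 500 + j5000 → |·| = √(500²+5000²) = √25250000 ≈ 5024.9, ∠ = arctan(5000/500) ≈ 84.29°
pole (s+3): 3 + j5000 → |·| = √(3²+5000²) = √25000009 ≈ 5000, ∠ = arctan(5000/3) ≈ 89.97°
pole (s+8): 8 + j5000 → |·| = √(8²+5000²) = √25000064 ≈ 5000, ∠ = arctan(5000/8) ≈ 89.91°
pole (s+40): 40 + j5000 → |·| = √(40²+5000²) = √25001600 ≈ 5000.2, ∠ = arctan(5000/40) ≈ 89.54°
|G| = 1000 · 5024.9 / 1.25e+11 ≈ 4.0199e-05
Gain = 20 log₁₀(4.0199e-05) ≈ -87.92 dB
∠G = 84.29° − 269.42° = -185.13° ≡ 174.87° (principal value)

-87.9 dB, 174.9°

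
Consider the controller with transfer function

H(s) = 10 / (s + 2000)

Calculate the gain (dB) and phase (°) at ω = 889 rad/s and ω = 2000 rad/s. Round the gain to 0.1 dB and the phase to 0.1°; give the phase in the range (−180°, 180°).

ω = 889: -46.8 dB, -24.0°; ω = 2000: -49.0 dB, -45.0°

Substitute s = j889:
Numerator: 10 = 10 + j0
Denominator: (j889) + 2000 = 2000 + j889
|N| = √(10² + 0²) ≈ 10, ∠N ≈ 0.00°
|D| = √(2000² + 889²) ≈ 2188.7, ∠D ≈ 23.97°
|H| = 10 / 2188.7 ≈ 0.0045689
Gain = 20 log₁₀(0.0045689) ≈ -46.80 dB
∠H = 0.00° − 23.97° = -23.97°

Substitute s = j2000:
Numerator: 10 = 10 + j0
Denominator: (j2000) + 2000 = 2000 + j2000
|N| = √(10² + 0²) ≈ 10, ∠N ≈ 0.00°
|D| = √(2000² + 2000²) ≈ 2828.4, ∠D ≈ 45.00°
|H| = 10 / 2828.4 ≈ 0.0035356
Gain = 20 log₁₀(0.0035356) ≈ -49.03 dB
∠H = 0.00° − 45.00° = -45.00°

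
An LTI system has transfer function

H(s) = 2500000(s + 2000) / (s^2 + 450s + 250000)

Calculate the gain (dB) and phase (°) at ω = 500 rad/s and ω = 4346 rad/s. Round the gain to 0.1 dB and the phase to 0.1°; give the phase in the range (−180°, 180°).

ω = 500: 87.2 dB, -76.0°; ω = 4346: 56.1 dB, -108.7°

At s = jω = j500:
zero (s+2000): 2000 + j500 → |·| = √(2000²+500²) = √4250000 ≈ 2061.6, ∠ = arctan(500/2000) ≈ 14.04°
quadratic: (j500)² + 450·j500 + 250000 = 0 + j225000 → |·| ≈ 2.25e+05, ∠ ≈ 90.00°
|H| = 2500000 · 2061.6 / 2.25e+05 ≈ 22907
Gain = 20 log₁₀(22907) ≈ 87.20 dB
∠H = 14.04° − 90.00° = -75.96°

At s = jω = j4346:
zero (s+2000): 2000 + j4346 → |·| = √(2000²+4346²) = √22887716 ≈ 4784.1, ∠ = arctan(4346/2000) ≈ 65.29°
quadratic: (j4346)² + 450·j4346 + 250000 = -18637716 + j1955700 → |·| ≈ 1.874e+07, ∠ ≈ 174.01°
|H| = 2500000 · 4784.1 / 1.874e+07 ≈ 638.22
Gain = 20 log₁₀(638.22) ≈ 56.10 dB
∠H = 65.29° − 174.01° = -108.72°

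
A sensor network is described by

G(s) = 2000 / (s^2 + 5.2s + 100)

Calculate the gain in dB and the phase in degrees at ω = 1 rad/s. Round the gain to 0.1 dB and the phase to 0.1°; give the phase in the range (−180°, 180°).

At s = jω = j1:
quadratic: (j1)² + 5.2·j1 + 100 = 99 + j5.2 → |·| ≈ 99.136, ∠ ≈ 3.01°
|G| = 2000 / 99.136 ≈ 20.174
Gain = 20 log₁₀(20.174) ≈ 26.10 dB
∠G = 0.00° − 3.01° = -3.01°

26.1 dB, -3.0°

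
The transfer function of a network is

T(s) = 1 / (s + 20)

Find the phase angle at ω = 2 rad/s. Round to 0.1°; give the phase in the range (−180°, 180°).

Substitute s = j2:
Numerator: 1 = 1 + j0
Denominator: (j2) + 20 = 20 + j2
|N| = √(1² + 0²) ≈ 1, ∠N ≈ 0.00°
|D| = √(20² + 2²) ≈ 20.1, ∠D ≈ 5.71°
∠T = 0.00° − 5.71° = -5.71°

-5.7°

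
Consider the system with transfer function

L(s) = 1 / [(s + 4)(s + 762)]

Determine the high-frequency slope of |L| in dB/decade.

Each pole contributes −20 dB/decade at high frequency; each zero contributes +20 dB/decade.
Net: 0 zero(s) − 2 pole(s) → -40 dB/decade.

-40 dB/decade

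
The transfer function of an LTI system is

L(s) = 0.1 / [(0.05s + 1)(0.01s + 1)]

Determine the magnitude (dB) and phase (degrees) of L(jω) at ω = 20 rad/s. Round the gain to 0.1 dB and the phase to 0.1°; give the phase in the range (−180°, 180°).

-23.2 dB, -56.3°

At ω = 20 rad/s:
pole (1 + j20·0.05) = 1 + j1 → |·| ≈ 1.4142, ∠ ≈ 45.00°
pole (1 + j20·0.01) = 1 + j0.2 → |·| ≈ 1.0198, ∠ ≈ 11.31°
|L| = 0.1 · 1 / (1.4142 · 1.0198) ≈ 0.069338
Gain = 20 log₁₀(0.069338) ≈ -23.18 dB
∠L = (0°) − (45.00° + 11.31°) = -56.31°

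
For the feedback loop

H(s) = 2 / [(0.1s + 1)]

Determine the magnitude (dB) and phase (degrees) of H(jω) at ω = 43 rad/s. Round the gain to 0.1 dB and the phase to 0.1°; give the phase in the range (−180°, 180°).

-6.9 dB, -76.9°

At ω = 43 rad/s:
pole (1 + j43·0.1) = 1 + j4.3 → |·| ≈ 4.4147, ∠ ≈ 76.91°
|H| = 2 · 1 / (4.4147) ≈ 0.45303
Gain = 20 log₁₀(0.45303) ≈ -6.88 dB
∠H = (0°) − (76.91°) = -76.91°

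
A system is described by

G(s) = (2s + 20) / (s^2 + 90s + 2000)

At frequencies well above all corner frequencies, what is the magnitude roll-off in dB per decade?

-20 dB/decade

Each pole contributes −20 dB/decade at high frequency; each zero contributes +20 dB/decade.
Net: 1 zero(s) − 2 pole(s) → -20 dB/decade.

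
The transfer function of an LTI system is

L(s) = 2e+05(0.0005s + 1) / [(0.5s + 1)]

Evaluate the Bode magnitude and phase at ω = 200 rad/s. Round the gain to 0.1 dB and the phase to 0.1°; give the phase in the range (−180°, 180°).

At ω = 200 rad/s:
zero (1 + j200·0.0005) = 1 + j0.1 → |·| ≈ 1.005, ∠ ≈ 5.71°
pole (1 + j200·0.5) = 1 + j100 → |·| ≈ 100, ∠ ≈ 89.43°
|L| = 2e+05 · 1.005 / (100) ≈ 2010
Gain = 20 log₁₀(2010) ≈ 66.06 dB
∠L = (5.71°) − (89.43°) = -83.72°

66.1 dB, -83.7°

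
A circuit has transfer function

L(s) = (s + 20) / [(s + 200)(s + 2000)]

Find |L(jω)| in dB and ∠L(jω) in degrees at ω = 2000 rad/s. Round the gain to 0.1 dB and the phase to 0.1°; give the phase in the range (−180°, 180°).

-69.1 dB, -39.9°

At s = jω = j2000:
zero (s+20): 20 + j2000 → |·| = √(20²+2000²) = √4000400 ≈ 2000.1, ∠ = arctan(2000/20) ≈ 89.43°
pole (s+200): 200 + j2000 → |·| = √(200²+2000²) = √4040000 ≈ 2010, ∠ = arctan(2000/200) ≈ 84.29°
pole (s+2000): 2000 + j2000 → |·| = √(2000²+2000²) = √8000000 ≈ 2828.4, ∠ = arctan(2000/2000) ≈ 45.00°
|L| = 1 · 2000.1 / 5.6851e+06 ≈ 0.00035181
Gain = 20 log₁₀(0.00035181) ≈ -69.07 dB
∠L = 89.43° − 129.29° = -39.86°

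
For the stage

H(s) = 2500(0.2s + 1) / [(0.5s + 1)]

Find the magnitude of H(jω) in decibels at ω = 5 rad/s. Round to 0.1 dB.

62.4 dB

At ω = 5 rad/s:
zero (1 + j5·0.2) = 1 + j1 → |·| ≈ 1.4142, ∠ ≈ 45.00°
pole (1 + j5·0.5) = 1 + j2.5 → |·| ≈ 2.6926, ∠ ≈ 68.20°
|H| = 2500 · 1.4142 / (2.6926) ≈ 1313
Gain = 20 log₁₀(1313) ≈ 62.37 dB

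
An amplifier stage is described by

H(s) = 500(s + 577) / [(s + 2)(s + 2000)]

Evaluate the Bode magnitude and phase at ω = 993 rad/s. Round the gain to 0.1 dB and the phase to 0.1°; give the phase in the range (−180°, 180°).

-11.7 dB, -56.4°

At s = jω = j993:
zero (s+577): 577 + j993 → |·| = √(577²+993²) = √1318978 ≈ 1148.5, ∠ = arctan(993/577) ≈ 59.84°
pole (s+2): 2 + j993 → |·| = √(2²+993²) = √986053 ≈ 993, ∠ = arctan(993/2) ≈ 89.88°
pole (s+2000): 2000 + j993 → |·| = √(2000²+993²) = √4986049 ≈ 2232.9, ∠ = arctan(993/2000) ≈ 26.40°
|H| = 500 · 1148.5 / 2.2173e+06 ≈ 0.25899
Gain = 20 log₁₀(0.25899) ≈ -11.73 dB
∠H = 59.84° − 116.28° = -56.44°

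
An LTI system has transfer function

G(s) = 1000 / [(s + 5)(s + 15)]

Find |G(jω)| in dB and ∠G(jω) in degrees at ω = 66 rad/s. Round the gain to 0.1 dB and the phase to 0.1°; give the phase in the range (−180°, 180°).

-13.0 dB, -162.9°

At s = jω = j66:
pole (s+5): 5 + j66 → |·| = √(5²+66²) = √4381 ≈ 66.189, ∠ = arctan(66/5) ≈ 85.67°
pole (s+15): 15 + j66 → |·| = √(15²+66²) = √4581 ≈ 67.683, ∠ = arctan(66/15) ≈ 77.20°
|G| = 1000 / 4479.9 ≈ 0.22322
Gain = 20 log₁₀(0.22322) ≈ -13.03 dB
∠G = 0.00° − 162.87° = -162.87°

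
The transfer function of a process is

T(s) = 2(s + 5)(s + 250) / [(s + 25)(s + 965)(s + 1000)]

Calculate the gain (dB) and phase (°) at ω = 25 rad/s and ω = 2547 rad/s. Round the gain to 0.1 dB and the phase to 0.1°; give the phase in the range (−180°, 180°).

ω = 25: -68.5 dB, 36.5°; ω = 2547: -63.3 dB, -53.0°

At s = jω = j25:
zero (s+5): 5 + j25 → |·| = √(5²+25²) = √650 ≈ 25.495, ∠ = arctan(25/5) ≈ 78.69°
zero (s+250): 250 + j25 → |·| = √(250²+25²) = √63125 ≈ 251.25, ∠ = arctan(25/250) ≈ 5.71°
pole (s+25): 25 + j25 → |·| = √(25²+25²) = √1250 ≈ 35.355, ∠ = arctan(25/25) ≈ 45.00°
pole (s+965): 965 + j25 → |·| = √(965²+25²) = √931850 ≈ 965.32, ∠ = arctan(25/965) ≈ 1.48°
pole (s+1000): 1000 + j25 → |·| = √(1000²+25²) = √1000625 ≈ 1000.3, ∠ = arctan(25/1000) ≈ 1.43°
|T| = 2 · 6405.6 / 3.4139e+07 ≈ 0.00037527
Gain = 20 log₁₀(0.00037527) ≈ -68.51 dB
∠T = 84.40° − 47.91° = 36.49°

At s = jω = j2547:
zero (s+5): 5 + j2547 → |·| = √(5²+2547²) = √6487234 ≈ 2547, ∠ = arctan(2547/5) ≈ 89.89°
zero (s+250): 250 + j2547 → |·| = √(250²+2547²) = √6549709 ≈ 2559.2, ∠ = arctan(2547/250) ≈ 84.39°
pole (s+25): 25 + j2547 → |·| = √(25²+2547²) = √6487834 ≈ 2547.1, ∠ = arctan(2547/25) ≈ 89.44°
pole (s+965): 965 + j2547 → |·| = √(965²+2547²) = √7418434 ≈ 2723.7, ∠ = arctan(2547/965) ≈ 69.25°
pole (s+1000): 1000 + j2547 → |·| = √(1000²+2547²) = √7487209 ≈ 2736.3, ∠ = arctan(2547/1000) ≈ 68.56°
|T| = 2 · 6.5183e+06 / 1.8983e+10 ≈ 0.00068675
Gain = 20 log₁₀(0.00068675) ≈ -63.26 dB
∠T = 174.28° − 227.25° = -52.97°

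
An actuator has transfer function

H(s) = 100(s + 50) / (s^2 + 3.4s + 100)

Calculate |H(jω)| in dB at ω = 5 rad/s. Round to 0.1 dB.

At s = jω = j5:
zero (s+50): 50 + j5 → |·| = √(50²+5²) = √2525 ≈ 50.249, ∠ = arctan(5/50) ≈ 5.71°
quadratic: (j5)² + 3.4·j5 + 100 = 75 + j17 → |·| ≈ 76.903, ∠ ≈ 12.77°
|H| = 100 · 50.249 / 76.903 ≈ 65.341
Gain = 20 log₁₀(65.341) ≈ 36.30 dB

36.3 dB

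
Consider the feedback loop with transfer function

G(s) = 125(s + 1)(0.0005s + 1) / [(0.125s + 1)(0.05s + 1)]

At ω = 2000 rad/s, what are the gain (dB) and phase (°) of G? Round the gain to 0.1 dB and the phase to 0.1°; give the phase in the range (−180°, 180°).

At ω = 2000 rad/s:
zero (1 + j2000·1) = 1 + j2000 → |·| ≈ 2000, ∠ ≈ 89.97°
zero (1 + j2000·0.0005) = 1 + j1 → |·| ≈ 1.4142, ∠ ≈ 45.00°
pole (1 + j2000·0.125) = 1 + j250 → |·| ≈ 250, ∠ ≈ 89.77°
pole (1 + j2000·0.05) = 1 + j100 → |·| ≈ 100, ∠ ≈ 89.43°
|G| = 125 · 2000 · 1.4142 / (250 · 100) ≈ 14.142
Gain = 20 log₁₀(14.142) ≈ 23.01 dB
∠G = (89.97° + 45.00°) − (89.77° + 89.43°) = -44.23°

23.0 dB, -44.2°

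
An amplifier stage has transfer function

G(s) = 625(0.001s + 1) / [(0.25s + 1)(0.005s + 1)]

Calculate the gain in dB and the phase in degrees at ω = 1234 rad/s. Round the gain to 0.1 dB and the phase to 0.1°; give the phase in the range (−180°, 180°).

-5.8 dB, -119.6°

At ω = 1234 rad/s:
zero (1 + j1234·0.001) = 1 + j1.234 → |·| ≈ 1.5883, ∠ ≈ 50.98°
pole (1 + j1234·0.25) = 1 + j308.5 → |·| ≈ 308.5, ∠ ≈ 89.81°
pole (1 + j1234·0.005) = 1 + j6.17 → |·| ≈ 6.2505, ∠ ≈ 80.79°
|G| = 625 · 1.5883 / (308.5 · 6.2505) ≈ 0.5148
Gain = 20 log₁₀(0.5148) ≈ -5.77 dB
∠G = (50.98°) − (89.81° + 80.79°) = -119.62°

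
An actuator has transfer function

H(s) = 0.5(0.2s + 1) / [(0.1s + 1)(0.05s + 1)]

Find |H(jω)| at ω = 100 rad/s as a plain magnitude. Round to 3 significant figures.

0.195

At ω = 100 rad/s:
zero (1 + j100·0.2) = 1 + j20 → |·| ≈ 20.025, ∠ ≈ 87.14°
pole (1 + j100·0.1) = 1 + j10 → |·| ≈ 10.05, ∠ ≈ 84.29°
pole (1 + j100·0.05) = 1 + j5 → |·| ≈ 5.099, ∠ ≈ 78.69°
|H| = 0.5 · 20.025 / (10.05 · 5.099) ≈ 0.19539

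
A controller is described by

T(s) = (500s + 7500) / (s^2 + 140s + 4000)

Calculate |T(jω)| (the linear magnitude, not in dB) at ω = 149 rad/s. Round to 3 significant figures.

2.70

Substitute s = j149:
Numerator: 500(j149) + 7500 = 7500 + j74500
Denominator: (j149)^2 + 140(j149) + 4000 = -18201 + j20860
|N| = √(7500² + 74500²) ≈ 74877, ∠N ≈ 84.25°
|D| = √(18201² + 20860²) ≈ 27684, ∠D ≈ 131.11°
|T| = 74877 / 27684 ≈ 2.7047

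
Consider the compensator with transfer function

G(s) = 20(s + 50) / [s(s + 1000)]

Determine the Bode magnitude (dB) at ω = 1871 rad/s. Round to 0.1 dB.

-40.5 dB

At s = jω = j1871:
zero (s+50): 50 + j1871 → |·| = √(50²+1871²) = √3503141 ≈ 1871.7, ∠ = arctan(1871/50) ≈ 88.47°
pole (s+1000): 1000 + j1871 → |·| = √(1000²+1871²) = √4500641 ≈ 2121.5, ∠ = arctan(1871/1000) ≈ 61.88°
pole at origin: |s| = 1871, ∠ = 90.00° (in denominator)
|G| = 20 · 1871.7 / 3.9693e+06 ≈ 0.0094309
Gain = 20 log₁₀(0.0094309) ≈ -40.51 dB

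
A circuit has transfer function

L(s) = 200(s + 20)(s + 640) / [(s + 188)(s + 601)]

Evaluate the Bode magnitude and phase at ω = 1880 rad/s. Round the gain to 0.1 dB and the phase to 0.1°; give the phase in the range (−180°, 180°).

46.0 dB, 4.0°

At s = jω = j1880:
zero (s+20): 20 + j1880 → |·| = √(20²+1880²) = √3534800 ≈ 1880.1, ∠ = arctan(1880/20) ≈ 89.39°
zero (s+640): 640 + j1880 → |·| = √(640²+1880²) = √3944000 ≈ 1986, ∠ = arctan(1880/640) ≈ 71.20°
pole (s+188): 188 + j1880 → |·| = √(188²+1880²) = √3569744 ≈ 1889.4, ∠ = arctan(1880/188) ≈ 84.29°
pole (s+601): 601 + j1880 → |·| = √(601²+1880²) = √3895601 ≈ 1973.7, ∠ = arctan(1880/601) ≈ 72.27°
|L| = 200 · 3.7339e+06 / 3.7291e+06 ≈ 200.26
Gain = 20 log₁₀(200.26) ≈ 46.03 dB
∠L = 160.59° − 156.56° = 4.03°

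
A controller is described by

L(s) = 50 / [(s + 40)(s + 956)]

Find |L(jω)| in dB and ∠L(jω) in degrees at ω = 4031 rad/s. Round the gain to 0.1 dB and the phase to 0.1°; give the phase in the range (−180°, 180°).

-110.5 dB, -166.1°

At s = jω = j4031:
pole (s+40): 40 + j4031 → |·| = √(40²+4031²) = √16250561 ≈ 4031.2, ∠ = arctan(4031/40) ≈ 89.43°
pole (s+956): 956 + j4031 → |·| = √(956²+4031²) = √17162897 ≈ 4142.8, ∠ = arctan(4031/956) ≈ 76.66°
|L| = 50 / 1.67e+07 ≈ 2.994e-06
Gain = 20 log₁₀(2.994e-06) ≈ -110.47 dB
∠L = 0.00° − 166.09° = -166.09°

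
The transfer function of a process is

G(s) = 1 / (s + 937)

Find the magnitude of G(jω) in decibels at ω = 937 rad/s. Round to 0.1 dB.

-62.4 dB

At s = jω = j937:
pole (s+937): 937 + j937 → |·| = √(937²+937²) = √1755938 ≈ 1325.1, ∠ = arctan(937/937) ≈ 45.00°
|G| = 1 / 1325.1 ≈ 0.00075466
Gain = 20 log₁₀(0.00075466) ≈ -62.44 dB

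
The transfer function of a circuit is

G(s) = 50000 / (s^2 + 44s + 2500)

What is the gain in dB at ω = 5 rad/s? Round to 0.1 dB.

At s = jω = j5:
quadratic: (j5)² + 44·j5 + 2500 = 2475 + j220 → |·| ≈ 2484.8, ∠ ≈ 5.08°
|G| = 50000 / 2484.8 ≈ 20.122
Gain = 20 log₁₀(20.122) ≈ 26.07 dB

26.1 dB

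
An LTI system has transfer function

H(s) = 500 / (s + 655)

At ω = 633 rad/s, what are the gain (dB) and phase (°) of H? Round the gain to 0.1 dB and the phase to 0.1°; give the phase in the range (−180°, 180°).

At s = jω = j633:
pole (s+655): 655 + j633 → |·| = √(655²+633²) = √829714 ≈ 910.89, ∠ = arctan(633/655) ≈ 44.02°
|H| = 500 / 910.89 ≈ 0.54891
Gain = 20 log₁₀(0.54891) ≈ -5.21 dB
∠H = 0.00° − 44.02° = -44.02°

-5.2 dB, -44.0°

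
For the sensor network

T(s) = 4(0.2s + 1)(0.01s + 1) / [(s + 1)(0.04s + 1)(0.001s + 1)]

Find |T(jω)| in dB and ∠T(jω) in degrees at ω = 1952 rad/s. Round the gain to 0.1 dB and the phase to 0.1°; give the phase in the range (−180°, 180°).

-20.8 dB, -65.2°

At ω = 1952 rad/s:
zero (1 + j1952·0.2) = 1 + j390.4 → |·| ≈ 390.4, ∠ ≈ 89.85°
zero (1 + j1952·0.01) = 1 + j19.52 → |·| ≈ 19.546, ∠ ≈ 87.07°
pole (1 + j1952·1) = 1 + j1952 → |·| ≈ 1952, ∠ ≈ 89.97°
pole (1 + j1952·0.04) = 1 + j78.08 → |·| ≈ 78.086, ∠ ≈ 89.27°
pole (1 + j1952·0.001) = 1 + j1.952 → |·| ≈ 2.1932, ∠ ≈ 62.87°
|T| = 4 · 390.4 · 19.546 / (1952 · 78.086 · 2.1932) ≈ 0.091305
Gain = 20 log₁₀(0.091305) ≈ -20.79 dB
∠T = (89.85° + 87.07°) − (89.97° + 89.27° + 62.87°) = -65.19°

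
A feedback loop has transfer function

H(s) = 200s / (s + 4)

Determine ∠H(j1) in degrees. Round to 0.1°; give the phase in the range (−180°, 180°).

At s = jω = j1:
zero at origin: s = j1 → |·| = 1, ∠ = 90.00°
pole (s+4): 4 + j1 → |·| = √(4²+1²) = √17 ≈ 4.1231, ∠ = arctan(1/4) ≈ 14.04°
∠H = 90.00° − 14.04° = 75.96°

76.0°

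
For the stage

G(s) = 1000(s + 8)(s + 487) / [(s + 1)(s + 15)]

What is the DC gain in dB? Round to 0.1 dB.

G(0) = 1000·8·487 / (1·15) ≈ 2.5973e+05
20 log₁₀(2.5973e+05) ≈ 108.29 dB

108.3 dB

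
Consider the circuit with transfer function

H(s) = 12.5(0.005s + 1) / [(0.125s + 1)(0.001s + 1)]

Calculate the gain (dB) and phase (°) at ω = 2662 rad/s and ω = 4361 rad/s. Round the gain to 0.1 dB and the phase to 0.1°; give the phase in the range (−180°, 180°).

At ω = 2662 rad/s:
zero (1 + j2662·0.005) = 1 + j13.31 → |·| ≈ 13.348, ∠ ≈ 85.70°
pole (1 + j2662·0.125) = 1 + j332.75 → |·| ≈ 332.75, ∠ ≈ 89.83°
pole (1 + j2662·0.001) = 1 + j2.662 → |·| ≈ 2.8436, ∠ ≈ 69.41°
|H| = 12.5 · 13.348 / (332.75 · 2.8436) ≈ 0.17634
Gain = 20 log₁₀(0.17634) ≈ -15.07 dB
∠H = (85.70°) − (89.83° + 69.41°) = -73.54°

At ω = 4361 rad/s:
zero (1 + j4361·0.005) = 1 + j21.805 → |·| ≈ 21.828, ∠ ≈ 87.37°
pole (1 + j4361·0.125) = 1 + j545.125 → |·| ≈ 545.13, ∠ ≈ 89.89°
pole (1 + j4361·0.001) = 1 + j4.361 → |·| ≈ 4.4742, ∠ ≈ 77.09°
|H| = 12.5 · 21.828 / (545.13 · 4.4742) ≈ 0.11187
Gain = 20 log₁₀(0.11187) ≈ -19.03 dB
∠H = (87.37°) − (89.89° + 77.09°) = -79.61°

ω = 2662: -15.1 dB, -73.5°; ω = 4361: -19.0 dB, -79.6°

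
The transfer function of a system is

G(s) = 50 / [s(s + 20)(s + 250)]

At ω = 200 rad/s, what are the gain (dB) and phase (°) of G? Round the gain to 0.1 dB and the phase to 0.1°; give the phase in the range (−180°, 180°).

At s = jω = j200:
pole (s+20): 20 + j200 → |·| = √(20²+200²) = √40400 ≈ 201, ∠ = arctan(200/20) ≈ 84.29°
pole (s+250): 250 + j200 → |·| = √(250²+200²) = √102500 ≈ 320.16, ∠ = arctan(200/250) ≈ 38.66°
pole at origin: |s| = 200, ∠ = 90.00° (in denominator)
|G| = 50 / 1.287e+07 ≈ 3.885e-06
Gain = 20 log₁₀(3.885e-06) ≈ -108.21 dB
∠G = 0.00° − 212.95° = -212.95° ≡ 147.05° (principal value)

-108.2 dB, 147.1°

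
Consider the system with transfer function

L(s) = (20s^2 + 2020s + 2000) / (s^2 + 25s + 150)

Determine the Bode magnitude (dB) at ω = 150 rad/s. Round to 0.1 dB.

27.6 dB

Substitute s = j150:
Numerator: 20(j150)^2 + 2020(j150) + 2000 = -448000 + j303000
Denominator: (j150)^2 + 25(j150) + 150 = -22350 + j3750
|N| = √(448000² + 303000²) ≈ 5.4084e+05, ∠N ≈ 145.93°
|D| = √(22350² + 3750²) ≈ 22662, ∠D ≈ 170.48°
|L| = 5.4084e+05 / 22662 ≈ 23.866
Gain = 20 log₁₀(23.866) ≈ 27.56 dB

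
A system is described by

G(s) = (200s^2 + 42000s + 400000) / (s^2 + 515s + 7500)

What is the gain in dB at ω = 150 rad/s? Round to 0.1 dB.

39.6 dB

Substitute s = j150:
Numerator: 200(j150)^2 + 42000(j150) + 400000 = -4100000 + j6300000
Denominator: (j150)^2 + 515(j150) + 7500 = -15000 + j77250
|N| = √(4100000² + 6300000²) ≈ 7.5166e+06, ∠N ≈ 123.06°
|D| = √(15000² + 77250²) ≈ 78693, ∠D ≈ 100.99°
|G| = 7.5166e+06 / 78693 ≈ 95.518
Gain = 20 log₁₀(95.518) ≈ 39.60 dB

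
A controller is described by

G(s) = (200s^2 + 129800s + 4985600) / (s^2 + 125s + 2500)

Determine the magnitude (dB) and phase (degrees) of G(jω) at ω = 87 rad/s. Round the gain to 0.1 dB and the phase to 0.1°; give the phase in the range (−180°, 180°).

59.9 dB, -42.1°

Substitute s = j87:
Numerator: 200(j87)^2 + 129800(j87) + 4985600 = 3471800 + j11292600
Denominator: (j87)^2 + 125(j87) + 2500 = -5069 + j10875
|N| = √(3471800² + 11292600²) ≈ 1.1814e+07, ∠N ≈ 72.91°
|D| = √(5069² + 10875²) ≈ 11998, ∠D ≈ 114.99°
|G| = 1.1814e+07 / 11998 ≈ 984.66
Gain = 20 log₁₀(984.66) ≈ 59.87 dB
∠G = 72.91° − 114.99° = -42.08°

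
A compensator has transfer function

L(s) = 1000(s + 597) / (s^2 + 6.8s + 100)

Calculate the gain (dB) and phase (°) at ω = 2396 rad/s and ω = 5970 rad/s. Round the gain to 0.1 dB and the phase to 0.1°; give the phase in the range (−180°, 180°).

At s = jω = j2396:
zero (s+597): 597 + j2396 → |·| = √(597²+2396²) = √6097225 ≈ 2469.3, ∠ = arctan(2396/597) ≈ 76.01°
quadratic: (j2396)² + 6.8·j2396 + 100 = -5740716 + j16292.8 → |·| ≈ 5.7407e+06, ∠ ≈ 179.84°
|L| = 1000 · 2469.3 / 5.7407e+06 ≈ 0.43014
Gain = 20 log₁₀(0.43014) ≈ -7.33 dB
∠L = 76.01° − 179.84° = -103.83°

At s = jω = j5970:
zero (s+597): 597 + j5970 → |·| = √(597²+5970²) = √35997309 ≈ 5999.8, ∠ = arctan(5970/597) ≈ 84.29°
quadratic: (j5970)² + 6.8·j5970 + 100 = -35640800 + j40596 → |·| ≈ 3.5641e+07, ∠ ≈ 179.93°
|L| = 1000 · 5999.8 / 3.5641e+07 ≈ 0.16834
Gain = 20 log₁₀(0.16834) ≈ -15.48 dB
∠L = 84.29° − 179.93° = -95.64°

ω = 2396: -7.3 dB, -103.8°; ω = 5970: -15.5 dB, -95.6°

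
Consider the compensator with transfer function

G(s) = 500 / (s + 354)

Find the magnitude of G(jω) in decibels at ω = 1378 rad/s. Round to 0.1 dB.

Substitute s = j1378:
Numerator: 500 = 500 + j0
Denominator: (j1378) + 354 = 354 + j1378
|N| = √(500² + 0²) ≈ 500, ∠N ≈ 0.00°
|D| = √(354² + 1378²) ≈ 1422.7, ∠D ≈ 75.59°
|G| = 500 / 1422.7 ≈ 0.35144
Gain = 20 log₁₀(0.35144) ≈ -9.08 dB

-9.1 dB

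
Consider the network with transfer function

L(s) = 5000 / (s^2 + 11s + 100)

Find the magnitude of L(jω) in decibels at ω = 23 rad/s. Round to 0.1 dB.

At s = jω = j23:
quadratic: (j23)² + 11·j23 + 100 = -429 + j253 → |·| ≈ 498.05, ∠ ≈ 149.47°
|L| = 5000 / 498.05 ≈ 10.039
Gain = 20 log₁₀(10.039) ≈ 20.03 dB

20.0 dB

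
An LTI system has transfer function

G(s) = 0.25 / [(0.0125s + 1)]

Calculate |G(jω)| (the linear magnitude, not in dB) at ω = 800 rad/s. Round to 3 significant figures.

0.0249

At ω = 800 rad/s:
pole (1 + j800·0.0125) = 1 + j10 → |·| ≈ 10.05, ∠ ≈ 84.29°
|G| = 0.25 · 1 / (10.05) ≈ 0.024876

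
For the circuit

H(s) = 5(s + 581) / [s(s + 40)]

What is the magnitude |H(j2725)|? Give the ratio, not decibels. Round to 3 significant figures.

0.00188

At s = jω = j2725:
zero (s+581): 581 + j2725 → |·| = √(581²+2725²) = √7763186 ≈ 2786.2, ∠ = arctan(2725/581) ≈ 77.96°
pole (s+40): 40 + j2725 → |·| = √(40²+2725²) = √7427225 ≈ 2725.3, ∠ = arctan(2725/40) ≈ 89.16°
pole at origin: |s| = 2725, ∠ = 90.00° (in denominator)
|H| = 5 · 2786.2 / 7.4264e+06 ≈ 0.0018759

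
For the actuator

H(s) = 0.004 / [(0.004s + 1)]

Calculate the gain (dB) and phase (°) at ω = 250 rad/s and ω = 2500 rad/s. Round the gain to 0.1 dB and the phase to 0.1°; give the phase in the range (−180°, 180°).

At ω = 250 rad/s:
pole (1 + j250·0.004) = 1 + j1 → |·| ≈ 1.4142, ∠ ≈ 45.00°
|H| = 0.004 · 1 / (1.4142) ≈ 0.0028285
Gain = 20 log₁₀(0.0028285) ≈ -50.97 dB
∠H = (0°) − (45.00°) = -45.00°

At ω = 2500 rad/s:
pole (1 + j2500·0.004) = 1 + j10 → |·| ≈ 10.05, ∠ ≈ 84.29°
|H| = 0.004 · 1 / (10.05) ≈ 0.00039801
Gain = 20 log₁₀(0.00039801) ≈ -68.00 dB
∠H = (0°) − (84.29°) = -84.29°

ω = 250: -51.0 dB, -45.0°; ω = 2500: -68.0 dB, -84.3°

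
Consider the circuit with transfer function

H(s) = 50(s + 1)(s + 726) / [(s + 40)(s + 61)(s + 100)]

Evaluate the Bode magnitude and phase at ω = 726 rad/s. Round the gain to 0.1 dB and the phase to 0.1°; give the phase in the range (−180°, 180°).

-20.4 dB, -119.3°

At s = jω = j726:
zero (s+1): 1 + j726 → |·| = √(1²+726²) = √527077 ≈ 726, ∠ = arctan(726/1) ≈ 89.92°
zero (s+726): 726 + j726 → |·| = √(726²+726²) = √1054152 ≈ 1026.7, ∠ = arctan(726/726) ≈ 45.00°
pole (s+40): 40 + j726 → |·| = √(40²+726²) = √528676 ≈ 727.1, ∠ = arctan(726/40) ≈ 86.85°
pole (s+61): 61 + j726 → |·| = √(61²+726²) = √530797 ≈ 728.56, ∠ = arctan(726/61) ≈ 85.20°
pole (s+100): 100 + j726 → |·| = √(100²+726²) = √537076 ≈ 732.85, ∠ = arctan(726/100) ≈ 82.16°
|H| = 50 · 7.4538e+05 / 3.8822e+08 ≈ 0.096
Gain = 20 log₁₀(0.096) ≈ -20.35 dB
∠H = 134.92° − 254.21° = -119.29°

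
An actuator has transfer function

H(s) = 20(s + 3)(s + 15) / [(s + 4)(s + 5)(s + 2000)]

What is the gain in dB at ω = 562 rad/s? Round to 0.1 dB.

At s = jω = j562:
zero (s+3): 3 + j562 → |·| = √(3²+562²) = √315853 ≈ 562.01, ∠ = arctan(562/3) ≈ 89.69°
zero (s+15): 15 + j562 → |·| = √(15²+562²) = √316069 ≈ 562.2, ∠ = arctan(562/15) ≈ 88.47°
pole (s+4): 4 + j562 → |·| = √(4²+562²) = √315860 ≈ 562.01, ∠ = arctan(562/4) ≈ 89.59°
pole (s+5): 5 + j562 → |·| = √(5²+562²) = √315869 ≈ 562.02, ∠ = arctan(562/5) ≈ 89.49°
pole (s+2000): 2000 + j562 → |·| = √(2000²+562²) = √4315844 ≈ 2077.5, ∠ = arctan(562/2000) ≈ 15.70°
|H| = 20 · 3.1596e+05 / 6.562e+08 ≈ 0.00963
Gain = 20 log₁₀(0.00963) ≈ -40.33 dB

-40.3 dB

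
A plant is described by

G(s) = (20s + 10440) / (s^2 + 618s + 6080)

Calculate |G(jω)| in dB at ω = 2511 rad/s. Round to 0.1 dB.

Substitute s = j2511:
Numerator: 20(j2511) + 10440 = 10440 + j50220
Denominator: (j2511)^2 + 618(j2511) + 6080 = -6299041 + j1551798
|N| = √(10440² + 50220²) ≈ 51294, ∠N ≈ 78.26°
|D| = √(6299041² + 1551798²) ≈ 6.4874e+06, ∠D ≈ 166.16°
|G| = 51294 / 6.4874e+06 ≈ 0.0079067
Gain = 20 log₁₀(0.0079067) ≈ -42.04 dB

-42.0 dB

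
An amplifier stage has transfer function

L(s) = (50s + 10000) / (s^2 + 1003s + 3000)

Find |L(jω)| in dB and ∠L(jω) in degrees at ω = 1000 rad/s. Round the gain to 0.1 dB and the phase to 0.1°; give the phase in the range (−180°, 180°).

Substitute s = j1000:
Numerator: 50(j1000) + 10000 = 10000 + j50000
Denominator: (j1000)^2 + 1003(j1000) + 3000 = -997000 + j1003000
|N| = √(10000² + 50000²) ≈ 50990, ∠N ≈ 78.69°
|D| = √(997000² + 1003000²) ≈ 1.4142e+06, ∠D ≈ 134.83°
|L| = 50990 / 1.4142e+06 ≈ 0.036056
Gain = 20 log₁₀(0.036056) ≈ -28.86 dB
∠L = 78.69° − 134.83° = -56.14°

-28.9 dB, -56.1°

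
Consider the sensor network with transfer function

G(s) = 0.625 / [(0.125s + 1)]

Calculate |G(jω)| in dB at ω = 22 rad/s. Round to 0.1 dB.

-13.4 dB

At ω = 22 rad/s:
pole (1 + j22·0.125) = 1 + j2.75 → |·| ≈ 2.9262, ∠ ≈ 70.02°
|G| = 0.625 · 1 / (2.9262) ≈ 0.21359
Gain = 20 log₁₀(0.21359) ≈ -13.41 dB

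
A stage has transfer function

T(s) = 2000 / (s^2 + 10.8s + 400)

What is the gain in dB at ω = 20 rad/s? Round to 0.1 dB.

19.3 dB

At s = jω = j20:
quadratic: (j20)² + 10.8·j20 + 400 = 0 + j216 → |·| ≈ 216, ∠ ≈ 90.00°
|T| = 2000 / 216 ≈ 9.2593
Gain = 20 log₁₀(9.2593) ≈ 19.33 dB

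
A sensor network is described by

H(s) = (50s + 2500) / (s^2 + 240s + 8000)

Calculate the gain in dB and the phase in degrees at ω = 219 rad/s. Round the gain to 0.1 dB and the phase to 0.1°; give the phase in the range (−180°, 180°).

-15.4 dB, -50.1°

Substitute s = j219:
Numerator: 50(j219) + 2500 = 2500 + j10950
Denominator: (j219)^2 + 240(j219) + 8000 = -39961 + j52560
|N| = √(2500² + 10950²) ≈ 11232, ∠N ≈ 77.14°
|D| = √(39961² + 52560²) ≈ 66026, ∠D ≈ 127.25°
|H| = 11232 / 66026 ≈ 0.17011
Gain = 20 log₁₀(0.17011) ≈ -15.39 dB
∠H = 77.14° − 127.25° = -50.11°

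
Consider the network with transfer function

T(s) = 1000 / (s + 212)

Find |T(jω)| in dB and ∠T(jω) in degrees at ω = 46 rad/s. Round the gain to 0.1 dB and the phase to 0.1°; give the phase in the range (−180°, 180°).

13.3 dB, -12.2°

Substitute s = j46:
Numerator: 1000 = 1000 + j0
Denominator: (j46) + 212 = 212 + j46
|N| = √(1000² + 0²) ≈ 1000, ∠N ≈ 0.00°
|D| = √(212² + 46²) ≈ 216.93, ∠D ≈ 12.24°
|T| = 1000 / 216.93 ≈ 4.6098
Gain = 20 log₁₀(4.6098) ≈ 13.27 dB
∠T = 0.00° − 12.24° = -12.24°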